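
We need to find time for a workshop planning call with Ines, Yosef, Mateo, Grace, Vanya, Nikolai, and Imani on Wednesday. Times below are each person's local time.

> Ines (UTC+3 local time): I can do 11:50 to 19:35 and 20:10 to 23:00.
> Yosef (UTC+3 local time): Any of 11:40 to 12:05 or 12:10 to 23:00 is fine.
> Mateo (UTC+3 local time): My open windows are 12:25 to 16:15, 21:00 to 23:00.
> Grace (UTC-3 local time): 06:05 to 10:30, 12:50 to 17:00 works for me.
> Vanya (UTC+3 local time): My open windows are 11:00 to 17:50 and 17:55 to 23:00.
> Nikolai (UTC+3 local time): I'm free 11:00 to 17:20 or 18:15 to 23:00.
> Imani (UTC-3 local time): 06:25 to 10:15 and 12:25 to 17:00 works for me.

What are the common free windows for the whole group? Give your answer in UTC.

09:25-13:15, 18:00-20:00

Ines in UTC: 08:50-16:35, 17:10-20:00 (subtract 3h to convert from UTC+3).
Yosef in UTC: 08:40-09:05, 09:10-20:00 (subtract 3h to convert from UTC+3).
Mateo in UTC: 09:25-13:15, 18:00-20:00 (subtract 3h to convert from UTC+3).
Grace in UTC: 09:05-13:30, 15:50-20:00 (add 3h to convert from UTC-3).
Vanya in UTC: 08:00-14:50, 14:55-20:00 (subtract 3h to convert from UTC+3).
Nikolai in UTC: 08:00-14:20, 15:15-20:00 (subtract 3h to convert from UTC+3).
Imani in UTC: 09:25-13:15, 15:25-20:00 (add 3h to convert from UTC-3).
Ines ∩ Yosef: 08:50-09:05, 09:10-16:35, 17:10-20:00.
Ines ∩ Yosef ∩ Mateo: 09:25-13:15, 18:00-20:00.
Ines ∩ Yosef ∩ Mateo ∩ Grace: 09:25-13:15, 18:00-20:00.
Ines ∩ Yosef ∩ Mateo ∩ Grace ∩ Vanya: 09:25-13:15, 18:00-20:00.
Ines ∩ Yosef ∩ Mateo ∩ Grace ∩ Vanya ∩ Nikolai: 09:25-13:15, 18:00-20:00.
Ines ∩ Yosef ∩ Mateo ∩ Grace ∩ Vanya ∩ Nikolai ∩ Imani: 09:25-13:15, 18:00-20:00.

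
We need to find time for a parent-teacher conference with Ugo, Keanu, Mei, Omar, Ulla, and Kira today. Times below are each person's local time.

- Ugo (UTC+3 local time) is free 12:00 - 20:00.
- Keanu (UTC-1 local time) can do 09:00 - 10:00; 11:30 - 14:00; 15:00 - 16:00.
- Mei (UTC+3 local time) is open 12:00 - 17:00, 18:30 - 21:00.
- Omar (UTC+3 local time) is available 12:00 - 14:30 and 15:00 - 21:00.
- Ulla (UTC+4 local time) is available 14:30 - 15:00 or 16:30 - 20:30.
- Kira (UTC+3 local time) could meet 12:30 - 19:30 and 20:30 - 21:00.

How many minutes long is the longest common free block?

90

Ugo in UTC: 09:00-17:00 (subtract 3h to convert from UTC+3).
Keanu in UTC: 10:00-11:00, 12:30-15:00, 16:00-17:00 (add 1h to convert from UTC-1).
Mei in UTC: 09:00-14:00, 15:30-18:00 (subtract 3h to convert from UTC+3).
Omar in UTC: 09:00-11:30, 12:00-18:00 (subtract 3h to convert from UTC+3).
Ulla in UTC: 10:30-11:00, 12:30-16:30 (subtract 4h to convert from UTC+4).
Kira in UTC: 09:30-16:30, 17:30-18:00 (subtract 3h to convert from UTC+3).
Ugo ∩ Keanu: 10:00-11:00, 12:30-15:00, 16:00-17:00.
Ugo ∩ Keanu ∩ Mei: 10:00-11:00, 12:30-14:00, 16:00-17:00.
Ugo ∩ Keanu ∩ Mei ∩ Omar: 10:00-11:00, 12:30-14:00, 16:00-17:00.
Ugo ∩ Keanu ∩ Mei ∩ Omar ∩ Ulla: 10:30-11:00, 12:30-14:00, 16:00-16:30.
Ugo ∩ Keanu ∩ Mei ∩ Omar ∩ Ulla ∩ Kira: 10:30-11:00, 12:30-14:00, 16:00-16:30.
The longest is 12:30-14:00 at 90 minutes.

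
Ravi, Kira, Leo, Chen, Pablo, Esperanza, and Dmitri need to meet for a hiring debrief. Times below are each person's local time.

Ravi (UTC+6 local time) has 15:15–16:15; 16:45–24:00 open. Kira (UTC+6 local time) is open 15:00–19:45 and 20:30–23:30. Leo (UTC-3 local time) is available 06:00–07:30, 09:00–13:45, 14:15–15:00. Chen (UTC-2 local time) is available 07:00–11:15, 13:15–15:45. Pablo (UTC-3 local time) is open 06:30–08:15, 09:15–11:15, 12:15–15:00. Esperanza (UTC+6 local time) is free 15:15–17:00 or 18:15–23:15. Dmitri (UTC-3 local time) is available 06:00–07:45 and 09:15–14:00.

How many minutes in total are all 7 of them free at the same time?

Ravi in UTC: 09:15-10:15, 10:45-18:00 (subtract 6h to convert from UTC+6).
Kira in UTC: 09:00-13:45, 14:30-17:30 (subtract 6h to convert from UTC+6).
Leo in UTC: 09:00-10:30, 12:00-16:45, 17:15-18:00 (add 3h to convert from UTC-3).
Chen in UTC: 09:00-13:15, 15:15-17:45 (add 2h to convert from UTC-2).
Pablo in UTC: 09:30-11:15, 12:15-14:15, 15:15-18:00 (add 3h to convert from UTC-3).
Esperanza in UTC: 09:15-11:00, 12:15-17:15 (subtract 6h to convert from UTC+6).
Dmitri in UTC: 09:00-10:45, 12:15-17:00 (add 3h to convert from UTC-3).
Ravi ∩ Kira: 09:15-10:15, 10:45-13:45, 14:30-17:30.
Ravi ∩ Kira ∩ Leo: 09:15-10:15, 12:00-13:45, 14:30-16:45, 17:15-17:30.
Ravi ∩ Kira ∩ Leo ∩ Chen: 09:15-10:15, 12:00-13:15, 15:15-16:45, 17:15-17:30.
Ravi ∩ Kira ∩ Leo ∩ Chen ∩ Pablo: 09:30-10:15, 12:15-13:15, 15:15-16:45, 17:15-17:30.
Ravi ∩ Kira ∩ Leo ∩ Chen ∩ Pablo ∩ Esperanza: 09:30-10:15, 12:15-13:15, 15:15-16:45.
Ravi ∩ Kira ∩ Leo ∩ Chen ∩ Pablo ∩ Esperanza ∩ Dmitri: 09:30-10:15, 12:15-13:15, 15:15-16:45.
Summing the common windows: 45 + 60 + 90 = 195 minutes.

195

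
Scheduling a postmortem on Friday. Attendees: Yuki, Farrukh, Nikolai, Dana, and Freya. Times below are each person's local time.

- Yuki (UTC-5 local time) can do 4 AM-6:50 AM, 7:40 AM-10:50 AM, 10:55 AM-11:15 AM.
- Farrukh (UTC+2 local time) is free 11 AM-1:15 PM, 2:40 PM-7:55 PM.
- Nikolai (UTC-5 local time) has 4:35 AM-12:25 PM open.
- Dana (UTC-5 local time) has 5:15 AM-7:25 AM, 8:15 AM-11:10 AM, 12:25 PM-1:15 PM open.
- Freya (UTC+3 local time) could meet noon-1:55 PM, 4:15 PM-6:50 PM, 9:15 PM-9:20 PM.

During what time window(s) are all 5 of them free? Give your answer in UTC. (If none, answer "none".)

Yuki in UTC: 09:00-11:50, 12:40-15:50, 15:55-16:15 (add 5h to convert from UTC-5).
Farrukh in UTC: 09:00-11:15, 12:40-17:55 (subtract 2h to convert from UTC+2).
Nikolai in UTC: 09:35-17:25 (add 5h to convert from UTC-5).
Dana in UTC: 10:15-12:25, 13:15-16:10, 17:25-18:15 (add 5h to convert from UTC-5).
Freya in UTC: 09:00-10:55, 13:15-15:50, 18:15-18:20 (subtract 3h to convert from UTC+3).
Yuki ∩ Farrukh: 09:00-11:15, 12:40-15:50, 15:55-16:15.
Yuki ∩ Farrukh ∩ Nikolai: 09:35-11:15, 12:40-15:50, 15:55-16:15.
Yuki ∩ Farrukh ∩ Nikolai ∩ Dana: 10:15-11:15, 13:15-15:50, 15:55-16:10.
Yuki ∩ Farrukh ∩ Nikolai ∩ Dana ∩ Freya: 10:15-10:55, 13:15-15:50.
So the common availability across everyone is 10:15-10:55, 13:15-15:50.

10:15-10:55, 13:15-15:50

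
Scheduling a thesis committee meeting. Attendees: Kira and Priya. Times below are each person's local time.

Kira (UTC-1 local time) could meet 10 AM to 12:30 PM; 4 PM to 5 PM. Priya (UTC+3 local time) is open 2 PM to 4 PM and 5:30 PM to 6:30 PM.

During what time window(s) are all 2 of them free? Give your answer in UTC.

Kira in UTC: 11:00-13:30, 17:00-18:00 (add 1h to convert from UTC-1).
Priya in UTC: 11:00-13:00, 14:30-15:30 (subtract 3h to convert from UTC+3).
Kira ∩ Priya: 11:00-13:00.

11:00-13:00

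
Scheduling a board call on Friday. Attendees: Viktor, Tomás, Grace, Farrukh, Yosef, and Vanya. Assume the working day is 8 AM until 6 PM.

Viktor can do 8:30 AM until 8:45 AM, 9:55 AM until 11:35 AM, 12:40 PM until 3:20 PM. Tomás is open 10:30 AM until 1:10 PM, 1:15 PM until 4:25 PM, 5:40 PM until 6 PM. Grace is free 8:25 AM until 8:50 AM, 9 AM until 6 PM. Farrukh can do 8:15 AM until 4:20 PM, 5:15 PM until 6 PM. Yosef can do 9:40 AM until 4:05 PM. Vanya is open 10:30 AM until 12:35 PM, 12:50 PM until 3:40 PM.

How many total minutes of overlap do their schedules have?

210

Viktor ∩ Tomás: 10:30-11:35, 12:40-13:10, 13:15-15:20.
Viktor ∩ Tomás ∩ Grace: 10:30-11:35, 12:40-13:10, 13:15-15:20.
Viktor ∩ Tomás ∩ Grace ∩ Farrukh: 10:30-11:35, 12:40-13:10, 13:15-15:20.
Viktor ∩ Tomás ∩ Grace ∩ Farrukh ∩ Yosef: 10:30-11:35, 12:40-13:10, 13:15-15:20.
Viktor ∩ Tomás ∩ Grace ∩ Farrukh ∩ Yosef ∩ Vanya: 10:30-11:35, 12:50-13:10, 13:15-15:20.
Summing the common windows: 65 + 20 + 125 = 210 minutes.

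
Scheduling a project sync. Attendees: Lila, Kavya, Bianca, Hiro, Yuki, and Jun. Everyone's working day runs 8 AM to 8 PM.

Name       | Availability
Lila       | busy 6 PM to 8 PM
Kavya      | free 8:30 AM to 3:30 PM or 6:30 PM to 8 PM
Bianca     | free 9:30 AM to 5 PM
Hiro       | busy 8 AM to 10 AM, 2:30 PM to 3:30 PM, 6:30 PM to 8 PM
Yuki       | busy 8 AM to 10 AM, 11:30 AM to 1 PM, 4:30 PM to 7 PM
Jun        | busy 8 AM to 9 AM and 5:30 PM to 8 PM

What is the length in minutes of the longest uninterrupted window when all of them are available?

Lila free: 08:00-18:00 (invert busy blocks within the working day).
Kavya free: 08:30-15:30, 18:30-20:00.
Bianca free: 09:30-17:00.
Hiro free: 10:00-14:30, 15:30-18:30 (invert busy blocks within the working day).
Yuki free: 10:00-11:30, 13:00-16:30, 19:00-20:00 (invert busy blocks within the working day).
Jun free: 09:00-17:30 (invert busy blocks within the working day).
Lila ∩ Kavya: 08:30-15:30.
Lila ∩ Kavya ∩ Bianca: 09:30-15:30.
Lila ∩ Kavya ∩ Bianca ∩ Hiro: 10:00-14:30.
Lila ∩ Kavya ∩ Bianca ∩ Hiro ∩ Yuki: 10:00-11:30, 13:00-14:30.
Lila ∩ Kavya ∩ Bianca ∩ Hiro ∩ Yuki ∩ Jun: 10:00-11:30, 13:00-14:30.
Those are the intersection windows.
The longest is 10:00-11:30 at 90 minutes.

90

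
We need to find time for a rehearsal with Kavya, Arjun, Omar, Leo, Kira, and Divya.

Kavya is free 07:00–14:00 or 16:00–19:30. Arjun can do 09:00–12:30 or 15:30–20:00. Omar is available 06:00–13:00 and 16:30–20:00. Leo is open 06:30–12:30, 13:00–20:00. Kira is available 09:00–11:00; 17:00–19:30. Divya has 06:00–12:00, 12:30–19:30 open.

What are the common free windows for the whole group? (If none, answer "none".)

Kavya ∩ Arjun: 09:00-12:30, 16:00-19:30.
Kavya ∩ Arjun ∩ Omar: 09:00-12:30, 16:30-19:30.
Kavya ∩ Arjun ∩ Omar ∩ Leo: 09:00-12:30, 16:30-19:30.
Kavya ∩ Arjun ∩ Omar ∩ Leo ∩ Kira: 09:00-11:00, 17:00-19:30.
Kavya ∩ Arjun ∩ Omar ∩ Leo ∩ Kira ∩ Divya: 09:00-11:00, 17:00-19:30.

09:00-11:00, 17:00-19:30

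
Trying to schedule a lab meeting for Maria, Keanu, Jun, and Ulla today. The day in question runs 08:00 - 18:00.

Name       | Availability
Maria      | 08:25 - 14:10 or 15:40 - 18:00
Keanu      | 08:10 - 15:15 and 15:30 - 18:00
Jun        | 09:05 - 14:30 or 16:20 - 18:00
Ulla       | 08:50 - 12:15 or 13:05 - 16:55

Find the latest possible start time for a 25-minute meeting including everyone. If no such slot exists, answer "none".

Maria ∩ Keanu: 08:25-14:10, 15:40-18:00.
Maria ∩ Keanu ∩ Jun: 09:05-14:10, 16:20-18:00.
Maria ∩ Keanu ∩ Jun ∩ Ulla: 09:05-12:15, 13:05-14:10, 16:20-16:55.
The last common window of at least 25 minutes is 16:20-16:55; a 25-minute meeting can start as late as 16:30 and still end by 16:55.

16:30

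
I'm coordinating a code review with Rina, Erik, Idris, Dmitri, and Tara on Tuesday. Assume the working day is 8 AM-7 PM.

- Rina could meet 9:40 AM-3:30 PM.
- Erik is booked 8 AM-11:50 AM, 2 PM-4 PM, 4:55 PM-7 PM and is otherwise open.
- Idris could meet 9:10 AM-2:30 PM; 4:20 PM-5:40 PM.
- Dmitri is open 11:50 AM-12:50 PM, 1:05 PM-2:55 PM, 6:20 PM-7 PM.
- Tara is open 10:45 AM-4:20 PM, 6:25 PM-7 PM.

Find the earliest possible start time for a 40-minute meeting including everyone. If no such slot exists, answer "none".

Rina free: 09:40-15:30.
Erik free: 11:50-14:00, 16:00-16:55 (invert busy blocks within the working day).
Idris free: 09:10-14:30, 16:20-17:40.
Dmitri free: 11:50-12:50, 13:05-14:55, 18:20-19:00.
Tara free: 10:45-16:20, 18:25-19:00.
Rina ∩ Erik: 11:50-14:00.
Rina ∩ Erik ∩ Idris: 11:50-14:00.
Rina ∩ Erik ∩ Idris ∩ Dmitri: 11:50-12:50, 13:05-14:00.
Rina ∩ Erik ∩ Idris ∩ Dmitri ∩ Tara: 11:50-12:50, 13:05-14:00.
So the common availability across everyone is 11:50-12:50, 13:05-14:00.
The first common window of at least 40 minutes is 11:50-12:50, so the earliest start is 11:50.

11:50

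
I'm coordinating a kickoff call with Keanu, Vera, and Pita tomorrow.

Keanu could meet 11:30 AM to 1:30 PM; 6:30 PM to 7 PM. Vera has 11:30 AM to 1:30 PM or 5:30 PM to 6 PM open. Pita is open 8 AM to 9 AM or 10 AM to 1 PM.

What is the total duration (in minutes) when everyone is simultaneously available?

90

Keanu ∩ Vera: 11:30-13:30.
Keanu ∩ Vera ∩ Pita: 11:30-13:00.
That's a single block of 90 minutes.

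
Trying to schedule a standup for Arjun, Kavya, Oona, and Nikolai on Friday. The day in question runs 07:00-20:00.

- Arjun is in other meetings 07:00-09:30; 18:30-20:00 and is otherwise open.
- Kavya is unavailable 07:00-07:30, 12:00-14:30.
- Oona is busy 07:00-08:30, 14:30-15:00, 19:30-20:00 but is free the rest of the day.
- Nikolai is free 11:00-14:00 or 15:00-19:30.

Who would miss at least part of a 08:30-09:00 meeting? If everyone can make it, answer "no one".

Arjun free: 09:30-18:30 (invert busy blocks within the working day).
Kavya free: 07:30-12:00, 14:30-20:00 (invert busy blocks within the working day).
Oona free: 08:30-14:30, 15:00-19:30 (invert busy blocks within the working day).
Nikolai free: 11:00-14:00, 15:00-19:30.
Arjun: not fully free for 08:30-09:00. Kavya: free for 08:30-09:00. Oona: free for 08:30-09:00. Nikolai: not fully free for 08:30-09:00.

Arjun, Nikolai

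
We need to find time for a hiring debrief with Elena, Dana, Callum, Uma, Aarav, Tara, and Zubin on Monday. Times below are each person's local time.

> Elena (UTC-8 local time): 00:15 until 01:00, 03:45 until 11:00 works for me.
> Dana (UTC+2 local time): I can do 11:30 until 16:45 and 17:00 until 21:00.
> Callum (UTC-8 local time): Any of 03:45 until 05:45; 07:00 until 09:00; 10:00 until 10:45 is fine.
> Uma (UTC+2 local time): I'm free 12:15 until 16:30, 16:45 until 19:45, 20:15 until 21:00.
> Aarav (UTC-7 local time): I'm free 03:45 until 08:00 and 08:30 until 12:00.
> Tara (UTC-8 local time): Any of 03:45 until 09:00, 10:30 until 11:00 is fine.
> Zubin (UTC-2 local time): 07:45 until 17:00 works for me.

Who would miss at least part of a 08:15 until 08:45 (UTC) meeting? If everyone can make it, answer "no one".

Aarav, Callum, Dana, Tara, Uma, Zubin

Elena in UTC: 08:15-09:00, 11:45-19:00 (add 8h to convert from UTC-8).
Dana in UTC: 09:30-14:45, 15:00-19:00 (subtract 2h to convert from UTC+2).
Callum in UTC: 11:45-13:45, 15:00-17:00, 18:00-18:45 (add 8h to convert from UTC-8).
Uma in UTC: 10:15-14:30, 14:45-17:45, 18:15-19:00 (subtract 2h to convert from UTC+2).
Aarav in UTC: 10:45-15:00, 15:30-19:00 (add 7h to convert from UTC-7).
Tara in UTC: 11:45-17:00, 18:30-19:00 (add 8h to convert from UTC-8).
Zubin in UTC: 09:45-19:00 (add 2h to convert from UTC-2).
Elena: free for 08:15-08:45. Dana: not fully free for 08:15-08:45. Callum: not fully free for 08:15-08:45. Uma: not fully free for 08:15-08:45. Aarav: not fully free for 08:15-08:45. Tara: not fully free for 08:15-08:45. Zubin: not fully free for 08:15-08:45.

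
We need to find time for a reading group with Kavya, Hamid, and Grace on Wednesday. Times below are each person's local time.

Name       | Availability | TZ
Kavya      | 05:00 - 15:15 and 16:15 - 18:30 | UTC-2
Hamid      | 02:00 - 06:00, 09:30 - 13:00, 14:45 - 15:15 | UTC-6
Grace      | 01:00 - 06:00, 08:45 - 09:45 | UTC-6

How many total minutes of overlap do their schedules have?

255

Kavya in UTC: 07:00-17:15, 18:15-20:30 (add 2h to convert from UTC-2).
Hamid in UTC: 08:00-12:00, 15:30-19:00, 20:45-21:15 (add 6h to convert from UTC-6).
Grace in UTC: 07:00-12:00, 14:45-15:45 (add 6h to convert from UTC-6).
Kavya ∩ Hamid: 08:00-12:00, 15:30-17:15, 18:15-19:00.
Kavya ∩ Hamid ∩ Grace: 08:00-12:00, 15:30-15:45.
So the common availability across everyone is 08:00-12:00, 15:30-15:45.
Summing the common windows: 240 + 15 = 255 minutes.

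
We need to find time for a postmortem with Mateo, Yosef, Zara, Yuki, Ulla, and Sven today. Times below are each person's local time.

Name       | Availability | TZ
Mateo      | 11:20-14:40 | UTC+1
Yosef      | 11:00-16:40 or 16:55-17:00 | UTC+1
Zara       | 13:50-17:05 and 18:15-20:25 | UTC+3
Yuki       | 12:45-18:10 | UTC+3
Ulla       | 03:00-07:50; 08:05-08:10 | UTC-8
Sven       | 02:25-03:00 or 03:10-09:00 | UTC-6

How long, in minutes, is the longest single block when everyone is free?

160

Mateo in UTC: 10:20-13:40 (subtract 1h to convert from UTC+1).
Yosef in UTC: 10:00-15:40, 15:55-16:00 (subtract 1h to convert from UTC+1).
Zara in UTC: 10:50-14:05, 15:15-17:25 (subtract 3h to convert from UTC+3).
Yuki in UTC: 09:45-15:10 (subtract 3h to convert from UTC+3).
Ulla in UTC: 11:00-15:50, 16:05-16:10 (add 8h to convert from UTC-8).
Sven in UTC: 08:25-09:00, 09:10-15:00 (add 6h to convert from UTC-6).
Mateo ∩ Yosef: 10:20-13:40.
Mateo ∩ Yosef ∩ Zara: 10:50-13:40.
Mateo ∩ Yosef ∩ Zara ∩ Yuki: 10:50-13:40.
Mateo ∩ Yosef ∩ Zara ∩ Yuki ∩ Ulla: 11:00-13:40.
Mateo ∩ Yosef ∩ Zara ∩ Yuki ∩ Ulla ∩ Sven: 11:00-13:40.
So the common availability across everyone is 11:00-13:40.
The longest is 11:00-13:40 at 160 minutes.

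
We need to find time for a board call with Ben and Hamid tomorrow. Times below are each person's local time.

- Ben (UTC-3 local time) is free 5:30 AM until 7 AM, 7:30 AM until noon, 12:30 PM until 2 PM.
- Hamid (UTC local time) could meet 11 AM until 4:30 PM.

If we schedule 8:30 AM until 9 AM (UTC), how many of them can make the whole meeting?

1

Ben in UTC: 08:30-10:00, 10:30-15:00, 15:30-17:00 (add 3h to convert from UTC-3).
Hamid in UTC: 11:00-16:30.
Ben can make the full 08:30-09:00 slot — that's 1.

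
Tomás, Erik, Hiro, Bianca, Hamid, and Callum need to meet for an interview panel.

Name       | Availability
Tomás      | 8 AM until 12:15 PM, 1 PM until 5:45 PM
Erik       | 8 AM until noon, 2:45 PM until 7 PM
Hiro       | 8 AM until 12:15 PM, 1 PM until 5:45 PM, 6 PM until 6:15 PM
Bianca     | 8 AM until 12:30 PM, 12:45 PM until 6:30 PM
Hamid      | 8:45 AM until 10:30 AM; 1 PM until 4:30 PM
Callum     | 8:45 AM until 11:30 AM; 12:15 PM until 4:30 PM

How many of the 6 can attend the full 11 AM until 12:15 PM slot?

3

Tomás, Hiro, and Bianca can make the full 11:00-12:15 slot — that's 3.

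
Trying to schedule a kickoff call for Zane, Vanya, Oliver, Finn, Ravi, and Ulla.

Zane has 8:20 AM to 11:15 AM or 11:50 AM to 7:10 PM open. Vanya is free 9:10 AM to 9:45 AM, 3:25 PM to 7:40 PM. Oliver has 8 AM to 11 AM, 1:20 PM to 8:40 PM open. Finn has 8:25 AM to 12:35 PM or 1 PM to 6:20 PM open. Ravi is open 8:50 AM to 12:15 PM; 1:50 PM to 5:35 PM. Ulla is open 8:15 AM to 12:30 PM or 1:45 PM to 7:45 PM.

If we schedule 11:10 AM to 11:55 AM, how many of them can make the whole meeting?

Finn, Ravi, and Ulla can make the full 11:10-11:55 slot — that's 3.

3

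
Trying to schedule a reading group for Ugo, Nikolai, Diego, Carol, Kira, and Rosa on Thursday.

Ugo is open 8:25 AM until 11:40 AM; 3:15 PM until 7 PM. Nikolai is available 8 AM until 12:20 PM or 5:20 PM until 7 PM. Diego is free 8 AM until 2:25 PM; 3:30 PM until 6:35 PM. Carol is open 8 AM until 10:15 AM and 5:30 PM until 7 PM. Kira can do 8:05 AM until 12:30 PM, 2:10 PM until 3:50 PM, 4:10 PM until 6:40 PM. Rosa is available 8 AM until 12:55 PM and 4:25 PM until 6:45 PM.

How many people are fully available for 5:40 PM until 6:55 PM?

3

Ugo, Nikolai, and Carol can make the full 17:40-18:55 slot — that's 3.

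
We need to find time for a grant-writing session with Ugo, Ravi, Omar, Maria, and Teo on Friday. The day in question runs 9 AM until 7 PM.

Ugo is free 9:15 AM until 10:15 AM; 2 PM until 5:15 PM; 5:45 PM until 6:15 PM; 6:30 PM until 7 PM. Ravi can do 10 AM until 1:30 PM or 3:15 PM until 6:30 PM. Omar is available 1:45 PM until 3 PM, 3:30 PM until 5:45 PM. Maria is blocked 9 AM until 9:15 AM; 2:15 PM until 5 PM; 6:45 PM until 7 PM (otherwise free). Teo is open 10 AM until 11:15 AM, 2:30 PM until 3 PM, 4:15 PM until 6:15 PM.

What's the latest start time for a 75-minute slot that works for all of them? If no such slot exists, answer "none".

none

Ugo free: 09:15-10:15, 14:00-17:15, 17:45-18:15, 18:30-19:00.
Ravi free: 10:00-13:30, 15:15-18:30.
Omar free: 13:45-15:00, 15:30-17:45.
Maria free: 09:15-14:15, 17:00-18:45 (invert busy blocks within the working day).
Teo free: 10:00-11:15, 14:30-15:00, 16:15-18:15.
Ugo ∩ Ravi: 10:00-10:15, 15:15-17:15, 17:45-18:15.
Ugo ∩ Ravi ∩ Omar: 15:30-17:15.
Ugo ∩ Ravi ∩ Omar ∩ Maria: 17:00-17:15.
Ugo ∩ Ravi ∩ Omar ∩ Maria ∩ Teo: 17:00-17:15.
No common window is at least 75 minutes long.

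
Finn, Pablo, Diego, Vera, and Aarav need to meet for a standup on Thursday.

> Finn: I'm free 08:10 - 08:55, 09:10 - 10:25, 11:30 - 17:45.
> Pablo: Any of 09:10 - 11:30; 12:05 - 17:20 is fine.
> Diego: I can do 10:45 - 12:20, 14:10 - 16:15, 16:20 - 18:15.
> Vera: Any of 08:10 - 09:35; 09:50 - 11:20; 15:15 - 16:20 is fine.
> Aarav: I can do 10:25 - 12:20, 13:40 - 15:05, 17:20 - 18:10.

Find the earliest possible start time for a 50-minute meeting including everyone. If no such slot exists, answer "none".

Finn ∩ Pablo: 09:10-10:25, 12:05-17:20.
Finn ∩ Pablo ∩ Diego: 12:05-12:20, 14:10-16:15, 16:20-17:20.
Finn ∩ Pablo ∩ Diego ∩ Vera: 15:15-16:15.
Finn ∩ Pablo ∩ Diego ∩ Vera ∩ Aarav: ∅.
There is no time when everyone is free.
No common window is at least 50 minutes long.

none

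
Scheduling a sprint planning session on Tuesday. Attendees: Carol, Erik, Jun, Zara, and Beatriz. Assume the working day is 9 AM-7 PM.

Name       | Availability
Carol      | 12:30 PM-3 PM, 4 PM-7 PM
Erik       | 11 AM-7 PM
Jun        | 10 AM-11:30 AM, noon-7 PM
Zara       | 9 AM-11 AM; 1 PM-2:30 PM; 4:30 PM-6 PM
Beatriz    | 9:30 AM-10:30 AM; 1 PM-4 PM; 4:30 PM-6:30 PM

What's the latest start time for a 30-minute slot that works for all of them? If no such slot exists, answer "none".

17:30

Carol ∩ Erik: 12:30-15:00, 16:00-19:00.
Carol ∩ Erik ∩ Jun: 12:30-15:00, 16:00-19:00.
Carol ∩ Erik ∩ Jun ∩ Zara: 13:00-14:30, 16:30-18:00.
Carol ∩ Erik ∩ Jun ∩ Zara ∩ Beatriz: 13:00-14:30, 16:30-18:00.
The last common window of at least 30 minutes is 16:30-18:00; a 30-minute meeting can start as late as 17:30 and still end by 18:00.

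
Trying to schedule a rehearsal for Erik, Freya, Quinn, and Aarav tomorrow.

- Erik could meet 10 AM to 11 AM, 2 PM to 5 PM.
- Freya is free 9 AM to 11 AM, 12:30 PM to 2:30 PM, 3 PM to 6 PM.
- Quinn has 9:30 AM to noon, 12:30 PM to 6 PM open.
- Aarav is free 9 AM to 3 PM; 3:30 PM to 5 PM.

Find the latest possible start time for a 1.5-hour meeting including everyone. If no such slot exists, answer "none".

Erik ∩ Freya: 10:00-11:00, 14:00-14:30, 15:00-17:00.
Erik ∩ Freya ∩ Quinn: 10:00-11:00, 14:00-14:30, 15:00-17:00.
Erik ∩ Freya ∩ Quinn ∩ Aarav: 10:00-11:00, 14:00-14:30, 15:30-17:00.
So the common availability across everyone is 10:00-11:00, 14:00-14:30, 15:30-17:00.
The last common window of at least 90 minutes is 15:30-17:00; a 90-minute meeting can start as late as 15:30 and still end by 17:00.

15:30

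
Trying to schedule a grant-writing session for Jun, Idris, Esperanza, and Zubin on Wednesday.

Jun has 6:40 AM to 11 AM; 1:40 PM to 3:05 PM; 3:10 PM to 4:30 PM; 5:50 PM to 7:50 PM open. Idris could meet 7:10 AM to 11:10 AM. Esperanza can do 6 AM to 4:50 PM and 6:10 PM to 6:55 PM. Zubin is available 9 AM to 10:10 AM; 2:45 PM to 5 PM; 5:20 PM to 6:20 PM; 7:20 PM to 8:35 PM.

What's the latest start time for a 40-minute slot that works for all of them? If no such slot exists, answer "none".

09:30

Jun ∩ Idris: 07:10-11:00.
Jun ∩ Idris ∩ Esperanza: 07:10-11:00.
Jun ∩ Idris ∩ Esperanza ∩ Zubin: 09:00-10:10.
The last common window of at least 40 minutes is 09:00-10:10; a 40-minute meeting can start as late as 09:30 and still end by 10:10.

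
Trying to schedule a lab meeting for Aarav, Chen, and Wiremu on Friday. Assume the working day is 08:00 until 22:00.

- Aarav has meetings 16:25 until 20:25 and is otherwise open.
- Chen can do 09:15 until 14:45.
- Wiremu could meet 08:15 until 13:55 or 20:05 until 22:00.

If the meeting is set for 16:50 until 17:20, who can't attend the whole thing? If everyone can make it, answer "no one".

Aarav free: 08:00-16:25, 20:25-22:00 (invert busy blocks within the working day).
Chen free: 09:15-14:45.
Wiremu free: 08:15-13:55, 20:05-22:00.
Aarav: not fully free for 16:50-17:20. Chen: not fully free for 16:50-17:20. Wiremu: not fully free for 16:50-17:20.

Aarav, Chen, Wiremu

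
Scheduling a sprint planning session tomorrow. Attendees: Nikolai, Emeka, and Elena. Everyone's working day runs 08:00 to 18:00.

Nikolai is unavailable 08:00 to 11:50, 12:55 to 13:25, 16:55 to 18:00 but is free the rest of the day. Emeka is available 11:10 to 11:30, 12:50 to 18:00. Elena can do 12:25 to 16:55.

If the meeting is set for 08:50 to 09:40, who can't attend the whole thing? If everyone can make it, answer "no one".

Elena, Emeka, Nikolai

Nikolai free: 11:50-12:55, 13:25-16:55 (invert busy blocks within the working day).
Emeka free: 11:10-11:30, 12:50-18:00.
Elena free: 12:25-16:55.
Nikolai: not fully free for 08:50-09:40. Emeka: not fully free for 08:50-09:40. Elena: not fully free for 08:50-09:40.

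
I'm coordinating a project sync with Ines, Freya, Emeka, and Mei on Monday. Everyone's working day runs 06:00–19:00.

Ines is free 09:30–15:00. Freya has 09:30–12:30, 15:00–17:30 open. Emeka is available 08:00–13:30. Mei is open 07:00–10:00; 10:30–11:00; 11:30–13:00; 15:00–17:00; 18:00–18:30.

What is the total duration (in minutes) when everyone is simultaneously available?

120

Ines ∩ Freya: 09:30-12:30.
Ines ∩ Freya ∩ Emeka: 09:30-12:30.
Ines ∩ Freya ∩ Emeka ∩ Mei: 09:30-10:00, 10:30-11:00, 11:30-12:30.
Summing the common windows: 30 + 30 + 60 = 120 minutes.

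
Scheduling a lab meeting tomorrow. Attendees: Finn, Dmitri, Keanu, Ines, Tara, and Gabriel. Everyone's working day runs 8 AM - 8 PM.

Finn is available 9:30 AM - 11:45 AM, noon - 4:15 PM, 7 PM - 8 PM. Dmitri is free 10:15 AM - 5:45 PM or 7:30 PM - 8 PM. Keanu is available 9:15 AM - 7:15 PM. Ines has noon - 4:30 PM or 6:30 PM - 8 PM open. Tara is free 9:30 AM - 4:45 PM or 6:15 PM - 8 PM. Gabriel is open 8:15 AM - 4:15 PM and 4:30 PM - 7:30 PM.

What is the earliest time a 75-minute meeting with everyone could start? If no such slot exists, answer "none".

Finn ∩ Dmitri: 10:15-11:45, 12:00-16:15, 19:30-20:00.
Finn ∩ Dmitri ∩ Keanu: 10:15-11:45, 12:00-16:15.
Finn ∩ Dmitri ∩ Keanu ∩ Ines: 12:00-16:15.
Finn ∩ Dmitri ∩ Keanu ∩ Ines ∩ Tara: 12:00-16:15.
Finn ∩ Dmitri ∩ Keanu ∩ Ines ∩ Tara ∩ Gabriel: 12:00-16:15.
The first common window of at least 75 minutes is 12:00-16:15, so the earliest start is 12:00.

12:00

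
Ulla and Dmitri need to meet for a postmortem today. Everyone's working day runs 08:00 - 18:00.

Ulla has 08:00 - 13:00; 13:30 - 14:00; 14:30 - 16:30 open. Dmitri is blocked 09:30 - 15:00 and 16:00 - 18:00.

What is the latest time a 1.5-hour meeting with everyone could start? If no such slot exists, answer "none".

08:00

Ulla free: 08:00-13:00, 13:30-14:00, 14:30-16:30.
Dmitri free: 08:00-09:30, 15:00-16:00 (invert busy blocks within the working day).
Ulla ∩ Dmitri: 08:00-09:30, 15:00-16:00.
The last common window of at least 90 minutes is 08:00-09:30; a 90-minute meeting can start as late as 08:00 and still end by 09:30.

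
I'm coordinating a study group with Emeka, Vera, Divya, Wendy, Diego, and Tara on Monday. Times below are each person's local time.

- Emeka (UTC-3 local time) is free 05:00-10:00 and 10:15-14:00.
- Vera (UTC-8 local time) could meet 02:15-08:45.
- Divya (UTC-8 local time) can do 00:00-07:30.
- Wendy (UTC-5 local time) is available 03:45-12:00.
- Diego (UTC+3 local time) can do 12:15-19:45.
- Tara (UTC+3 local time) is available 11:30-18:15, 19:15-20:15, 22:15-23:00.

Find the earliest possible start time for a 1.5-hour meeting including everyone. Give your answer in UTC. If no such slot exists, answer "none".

Emeka in UTC: 08:00-13:00, 13:15-17:00 (add 3h to convert from UTC-3).
Vera in UTC: 10:15-16:45 (add 8h to convert from UTC-8).
Divya in UTC: 08:00-15:30 (add 8h to convert from UTC-8).
Wendy in UTC: 08:45-17:00 (add 5h to convert from UTC-5).
Diego in UTC: 09:15-16:45 (subtract 3h to convert from UTC+3).
Tara in UTC: 08:30-15:15, 16:15-17:15, 19:15-20:00 (subtract 3h to convert from UTC+3).
Emeka ∩ Vera: 10:15-13:00, 13:15-16:45.
Emeka ∩ Vera ∩ Divya: 10:15-13:00, 13:15-15:30.
Emeka ∩ Vera ∩ Divya ∩ Wendy: 10:15-13:00, 13:15-15:30.
Emeka ∩ Vera ∩ Divya ∩ Wendy ∩ Diego: 10:15-13:00, 13:15-15:30.
Emeka ∩ Vera ∩ Divya ∩ Wendy ∩ Diego ∩ Tara: 10:15-13:00, 13:15-15:15.
The first common window of at least 90 minutes is 10:15-13:00, so the earliest start is 10:15.

10:15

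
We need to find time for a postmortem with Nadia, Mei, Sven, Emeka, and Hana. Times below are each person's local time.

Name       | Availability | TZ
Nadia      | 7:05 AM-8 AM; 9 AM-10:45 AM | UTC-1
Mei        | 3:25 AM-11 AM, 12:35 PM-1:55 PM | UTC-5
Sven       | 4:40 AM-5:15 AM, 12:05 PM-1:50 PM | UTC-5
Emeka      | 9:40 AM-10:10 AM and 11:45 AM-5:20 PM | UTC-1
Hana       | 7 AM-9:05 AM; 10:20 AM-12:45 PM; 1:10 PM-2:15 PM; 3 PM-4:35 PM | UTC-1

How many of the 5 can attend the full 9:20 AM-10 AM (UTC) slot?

2

Nadia in UTC: 08:05-09:00, 10:00-11:45 (add 1h to convert from UTC-1).
Mei in UTC: 08:25-16:00, 17:35-18:55 (add 5h to convert from UTC-5).
Sven in UTC: 09:40-10:15, 17:05-18:50 (add 5h to convert from UTC-5).
Emeka in UTC: 10:40-11:10, 12:45-18:20 (add 1h to convert from UTC-1).
Hana in UTC: 08:00-10:05, 11:20-13:45, 14:10-15:15, 16:00-17:35 (add 1h to convert from UTC-1).
Mei and Hana can make the full 09:20-10:00 slot — that's 2.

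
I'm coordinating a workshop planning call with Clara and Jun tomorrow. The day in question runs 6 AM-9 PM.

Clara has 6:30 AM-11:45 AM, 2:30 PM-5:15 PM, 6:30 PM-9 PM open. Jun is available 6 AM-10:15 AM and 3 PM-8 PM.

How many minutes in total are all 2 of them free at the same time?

450

Clara ∩ Jun: 06:30-10:15, 15:00-17:15, 18:30-20:00.
Summing the common windows: 225 + 135 + 90 = 450 minutes.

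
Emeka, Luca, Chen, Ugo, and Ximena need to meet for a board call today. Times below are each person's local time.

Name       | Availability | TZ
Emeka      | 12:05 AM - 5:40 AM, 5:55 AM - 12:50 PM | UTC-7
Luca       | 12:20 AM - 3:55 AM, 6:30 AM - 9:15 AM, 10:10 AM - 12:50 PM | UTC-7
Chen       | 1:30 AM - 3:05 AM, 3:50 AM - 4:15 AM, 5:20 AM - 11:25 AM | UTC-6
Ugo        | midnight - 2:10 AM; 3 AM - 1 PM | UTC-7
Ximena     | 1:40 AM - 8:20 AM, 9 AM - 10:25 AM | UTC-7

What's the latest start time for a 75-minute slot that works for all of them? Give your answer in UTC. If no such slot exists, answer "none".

Emeka in UTC: 07:05-12:40, 12:55-19:50 (add 7h to convert from UTC-7).
Luca in UTC: 07:20-10:55, 13:30-16:15, 17:10-19:50 (add 7h to convert from UTC-7).
Chen in UTC: 07:30-09:05, 09:50-10:15, 11:20-17:25 (add 6h to convert from UTC-6).
Ugo in UTC: 07:00-09:10, 10:00-20:00 (add 7h to convert from UTC-7).
Ximena in UTC: 08:40-15:20, 16:00-17:25 (add 7h to convert from UTC-7).
Emeka ∩ Luca: 07:20-10:55, 13:30-16:15, 17:10-19:50.
Emeka ∩ Luca ∩ Chen: 07:30-09:05, 09:50-10:15, 13:30-16:15, 17:10-17:25.
Emeka ∩ Luca ∩ Chen ∩ Ugo: 07:30-09:05, 10:00-10:15, 13:30-16:15, 17:10-17:25.
Emeka ∩ Luca ∩ Chen ∩ Ugo ∩ Ximena: 08:40-09:05, 10:00-10:15, 13:30-15:20, 16:00-16:15, 17:10-17:25.
So the common availability across everyone is 08:40-09:05, 10:00-10:15, 13:30-15:20, 16:00-16:15, 17:10-17:25.
The last common window of at least 75 minutes is 13:30-15:20; a 75-minute meeting can start as late as 14:05 and still end by 15:20.

14:05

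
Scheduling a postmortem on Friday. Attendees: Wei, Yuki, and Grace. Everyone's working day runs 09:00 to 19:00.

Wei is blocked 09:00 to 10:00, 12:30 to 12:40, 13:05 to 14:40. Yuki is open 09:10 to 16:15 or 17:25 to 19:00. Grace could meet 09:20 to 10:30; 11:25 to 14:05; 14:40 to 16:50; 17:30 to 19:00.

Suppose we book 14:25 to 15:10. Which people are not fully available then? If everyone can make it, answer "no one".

Grace, Wei

Wei free: 10:00-12:30, 12:40-13:05, 14:40-19:00 (invert busy blocks within the working day).
Yuki free: 09:10-16:15, 17:25-19:00.
Grace free: 09:20-10:30, 11:25-14:05, 14:40-16:50, 17:30-19:00.
Wei: not fully free for 14:25-15:10. Yuki: free for 14:25-15:10. Grace: not fully free for 14:25-15:10.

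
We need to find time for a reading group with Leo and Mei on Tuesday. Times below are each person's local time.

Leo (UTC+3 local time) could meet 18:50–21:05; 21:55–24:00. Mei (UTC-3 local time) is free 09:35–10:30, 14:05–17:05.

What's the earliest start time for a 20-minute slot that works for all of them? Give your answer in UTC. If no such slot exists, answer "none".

Leo in UTC: 15:50-18:05, 18:55-21:00 (subtract 3h to convert from UTC+3).
Mei in UTC: 12:35-13:30, 17:05-20:05 (add 3h to convert from UTC-3).
Leo ∩ Mei: 17:05-18:05, 18:55-20:05.
Those are the intersection windows.
The first common window of at least 20 minutes is 17:05-18:05, so the earliest start is 17:05.

17:05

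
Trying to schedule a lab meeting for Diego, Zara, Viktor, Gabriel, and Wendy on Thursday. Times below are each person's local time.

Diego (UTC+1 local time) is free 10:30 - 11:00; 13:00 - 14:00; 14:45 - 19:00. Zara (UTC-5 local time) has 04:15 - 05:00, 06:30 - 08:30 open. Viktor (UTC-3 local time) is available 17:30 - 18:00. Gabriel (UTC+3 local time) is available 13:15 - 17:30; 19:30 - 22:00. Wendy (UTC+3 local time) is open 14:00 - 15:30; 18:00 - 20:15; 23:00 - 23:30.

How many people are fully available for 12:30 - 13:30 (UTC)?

2

Diego in UTC: 09:30-10:00, 12:00-13:00, 13:45-18:00 (subtract 1h to convert from UTC+1).
Zara in UTC: 09:15-10:00, 11:30-13:30 (add 5h to convert from UTC-5).
Viktor in UTC: 20:30-21:00 (add 3h to convert from UTC-3).
Gabriel in UTC: 10:15-14:30, 16:30-19:00 (subtract 3h to convert from UTC+3).
Wendy in UTC: 11:00-12:30, 15:00-17:15, 20:00-20:30 (subtract 3h to convert from UTC+3).
Zara and Gabriel can make the full 12:30-13:30 slot — that's 2.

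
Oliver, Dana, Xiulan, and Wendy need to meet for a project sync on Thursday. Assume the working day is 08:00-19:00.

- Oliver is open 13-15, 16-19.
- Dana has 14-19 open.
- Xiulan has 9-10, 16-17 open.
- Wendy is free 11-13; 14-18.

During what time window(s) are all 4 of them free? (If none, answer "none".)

Oliver ∩ Dana: 14:00-15:00, 16:00-19:00.
Oliver ∩ Dana ∩ Xiulan: 16:00-17:00.
Oliver ∩ Dana ∩ Xiulan ∩ Wendy: 16:00-17:00.
Those are the intersection windows.

16:00-17:00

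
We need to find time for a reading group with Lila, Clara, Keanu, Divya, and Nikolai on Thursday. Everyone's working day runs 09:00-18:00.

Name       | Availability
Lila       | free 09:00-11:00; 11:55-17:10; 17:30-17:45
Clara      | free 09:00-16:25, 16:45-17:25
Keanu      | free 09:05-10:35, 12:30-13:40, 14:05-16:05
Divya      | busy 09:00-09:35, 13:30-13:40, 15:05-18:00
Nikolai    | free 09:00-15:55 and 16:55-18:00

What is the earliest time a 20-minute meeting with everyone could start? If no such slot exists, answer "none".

09:35

Lila free: 09:00-11:00, 11:55-17:10, 17:30-17:45.
Clara free: 09:00-16:25, 16:45-17:25.
Keanu free: 09:05-10:35, 12:30-13:40, 14:05-16:05.
Divya free: 09:35-13:30, 13:40-15:05 (invert busy blocks within the working day).
Nikolai free: 09:00-15:55, 16:55-18:00.
Lila ∩ Clara: 09:00-11:00, 11:55-16:25, 16:45-17:10.
Lila ∩ Clara ∩ Keanu: 09:05-10:35, 12:30-13:40, 14:05-16:05.
Lila ∩ Clara ∩ Keanu ∩ Divya: 09:35-10:35, 12:30-13:30, 14:05-15:05.
Lila ∩ Clara ∩ Keanu ∩ Divya ∩ Nikolai: 09:35-10:35, 12:30-13:30, 14:05-15:05.
The first common window of at least 20 minutes is 09:35-10:35, so the earliest start is 09:35.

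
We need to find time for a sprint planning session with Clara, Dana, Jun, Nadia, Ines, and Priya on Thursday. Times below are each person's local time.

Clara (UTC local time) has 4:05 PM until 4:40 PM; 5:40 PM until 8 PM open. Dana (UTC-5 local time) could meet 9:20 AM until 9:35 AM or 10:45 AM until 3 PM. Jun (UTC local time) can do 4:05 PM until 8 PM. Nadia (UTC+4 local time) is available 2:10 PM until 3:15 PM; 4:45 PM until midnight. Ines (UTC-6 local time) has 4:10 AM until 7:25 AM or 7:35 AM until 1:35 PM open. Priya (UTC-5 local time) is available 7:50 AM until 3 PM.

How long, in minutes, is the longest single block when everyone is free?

115

Clara in UTC: 16:05-16:40, 17:40-20:00.
Dana in UTC: 14:20-14:35, 15:45-20:00 (add 5h to convert from UTC-5).
Jun in UTC: 16:05-20:00.
Nadia in UTC: 10:10-11:15, 12:45-20:00 (subtract 4h to convert from UTC+4).
Ines in UTC: 10:10-13:25, 13:35-19:35 (add 6h to convert from UTC-6).
Priya in UTC: 12:50-20:00 (add 5h to convert from UTC-5).
Clara ∩ Dana: 16:05-16:40, 17:40-20:00.
Clara ∩ Dana ∩ Jun: 16:05-16:40, 17:40-20:00.
Clara ∩ Dana ∩ Jun ∩ Nadia: 16:05-16:40, 17:40-20:00.
Clara ∩ Dana ∩ Jun ∩ Nadia ∩ Ines: 16:05-16:40, 17:40-19:35.
Clara ∩ Dana ∩ Jun ∩ Nadia ∩ Ines ∩ Priya: 16:05-16:40, 17:40-19:35.
So the common availability across everyone is 16:05-16:40, 17:40-19:35.
The longest is 17:40-19:35 at 115 minutes.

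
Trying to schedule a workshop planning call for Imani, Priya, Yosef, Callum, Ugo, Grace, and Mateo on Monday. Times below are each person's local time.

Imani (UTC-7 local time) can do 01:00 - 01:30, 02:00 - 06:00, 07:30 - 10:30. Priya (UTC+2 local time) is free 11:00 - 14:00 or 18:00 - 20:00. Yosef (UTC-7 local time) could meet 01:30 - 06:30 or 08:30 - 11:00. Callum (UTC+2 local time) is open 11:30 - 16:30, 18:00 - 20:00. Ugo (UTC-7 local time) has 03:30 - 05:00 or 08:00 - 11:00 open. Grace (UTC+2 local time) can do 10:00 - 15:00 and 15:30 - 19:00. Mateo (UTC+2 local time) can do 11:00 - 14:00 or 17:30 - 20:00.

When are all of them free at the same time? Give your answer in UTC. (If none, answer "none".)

Imani in UTC: 08:00-08:30, 09:00-13:00, 14:30-17:30 (add 7h to convert from UTC-7).
Priya in UTC: 09:00-12:00, 16:00-18:00 (subtract 2h to convert from UTC+2).
Yosef in UTC: 08:30-13:30, 15:30-18:00 (add 7h to convert from UTC-7).
Callum in UTC: 09:30-14:30, 16:00-18:00 (subtract 2h to convert from UTC+2).
Ugo in UTC: 10:30-12:00, 15:00-18:00 (add 7h to convert from UTC-7).
Grace in UTC: 08:00-13:00, 13:30-17:00 (subtract 2h to convert from UTC+2).
Mateo in UTC: 09:00-12:00, 15:30-18:00 (subtract 2h to convert from UTC+2).
Imani ∩ Priya: 09:00-12:00, 16:00-17:30.
Imani ∩ Priya ∩ Yosef: 09:00-12:00, 16:00-17:30.
Imani ∩ Priya ∩ Yosef ∩ Callum: 09:30-12:00, 16:00-17:30.
Imani ∩ Priya ∩ Yosef ∩ Callum ∩ Ugo: 10:30-12:00, 16:00-17:30.
Imani ∩ Priya ∩ Yosef ∩ Callum ∩ Ugo ∩ Grace: 10:30-12:00, 16:00-17:00.
Imani ∩ Priya ∩ Yosef ∩ Callum ∩ Ugo ∩ Grace ∩ Mateo: 10:30-12:00, 16:00-17:00.
So the common availability across everyone is 10:30-12:00, 16:00-17:00.

10:30-12:00, 16:00-17:00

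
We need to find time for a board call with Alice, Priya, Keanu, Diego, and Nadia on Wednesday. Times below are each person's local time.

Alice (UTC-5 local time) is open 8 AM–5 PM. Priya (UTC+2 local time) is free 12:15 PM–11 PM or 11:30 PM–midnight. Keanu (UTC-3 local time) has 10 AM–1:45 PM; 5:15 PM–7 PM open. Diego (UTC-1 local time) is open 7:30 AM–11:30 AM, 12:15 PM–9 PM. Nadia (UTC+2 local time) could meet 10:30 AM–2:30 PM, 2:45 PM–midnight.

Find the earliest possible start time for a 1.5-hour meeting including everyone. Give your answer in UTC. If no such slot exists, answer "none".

Alice in UTC: 13:00-22:00 (add 5h to convert from UTC-5).
Priya in UTC: 10:15-21:00, 21:30-22:00 (subtract 2h to convert from UTC+2).
Keanu in UTC: 13:00-16:45, 20:15-22:00 (add 3h to convert from UTC-3).
Diego in UTC: 08:30-12:30, 13:15-22:00 (add 1h to convert from UTC-1).
Nadia in UTC: 08:30-12:30, 12:45-22:00 (subtract 2h to convert from UTC+2).
Alice ∩ Priya: 13:00-21:00, 21:30-22:00.
Alice ∩ Priya ∩ Keanu: 13:00-16:45, 20:15-21:00, 21:30-22:00.
Alice ∩ Priya ∩ Keanu ∩ Diego: 13:15-16:45, 20:15-21:00, 21:30-22:00.
Alice ∩ Priya ∩ Keanu ∩ Diego ∩ Nadia: 13:15-16:45, 20:15-21:00, 21:30-22:00.
The first common window of at least 90 minutes is 13:15-16:45, so the earliest start is 13:15.

13:15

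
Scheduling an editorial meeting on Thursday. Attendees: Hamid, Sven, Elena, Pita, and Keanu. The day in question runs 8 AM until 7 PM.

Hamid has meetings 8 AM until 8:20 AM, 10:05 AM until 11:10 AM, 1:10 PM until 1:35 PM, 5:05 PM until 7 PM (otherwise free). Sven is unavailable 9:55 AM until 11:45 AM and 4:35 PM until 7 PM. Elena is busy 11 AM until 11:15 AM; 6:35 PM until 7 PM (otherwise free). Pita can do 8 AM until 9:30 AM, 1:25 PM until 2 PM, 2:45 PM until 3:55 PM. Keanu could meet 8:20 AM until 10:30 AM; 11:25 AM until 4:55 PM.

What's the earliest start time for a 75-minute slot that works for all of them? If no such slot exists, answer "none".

none

Hamid free: 08:20-10:05, 11:10-13:10, 13:35-17:05 (invert busy blocks within the working day).
Sven free: 08:00-09:55, 11:45-16:35 (invert busy blocks within the working day).
Elena free: 08:00-11:00, 11:15-18:35 (invert busy blocks within the working day).
Pita free: 08:00-09:30, 13:25-14:00, 14:45-15:55.
Keanu free: 08:20-10:30, 11:25-16:55.
Hamid ∩ Sven: 08:20-09:55, 11:45-13:10, 13:35-16:35.
Hamid ∩ Sven ∩ Elena: 08:20-09:55, 11:45-13:10, 13:35-16:35.
Hamid ∩ Sven ∩ Elena ∩ Pita: 08:20-09:30, 13:35-14:00, 14:45-15:55.
Hamid ∩ Sven ∩ Elena ∩ Pita ∩ Keanu: 08:20-09:30, 13:35-14:00, 14:45-15:55.
So the common availability across everyone is 08:20-09:30, 13:35-14:00, 14:45-15:55.
No common window is at least 75 minutes long.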